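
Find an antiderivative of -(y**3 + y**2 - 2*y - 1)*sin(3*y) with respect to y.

y**3*cos(3*y)/3 - y**2*sin(3*y)/3 + y**2*cos(3*y)/3 - 2*y*sin(3*y)/9 - 8*y*cos(3*y)/9 + 8*sin(3*y)/27 - 11*cos(3*y)/27 + C

Use integration by parts with u = y**3 + y**2 - 2*y - 1, dv = -sin(3*y) dy, so v = cos(3*y)/3.
Apply parts 3 times (tabular method): alternate signs, differentiate u down to 0, integrate dv up.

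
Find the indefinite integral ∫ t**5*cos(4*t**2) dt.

Let u = t², du = 2t dt; rewrite as (1/2)∫ u^2·cos(4u) du.
Now integrate by parts 2 times.

t**4*sin(4*t**2)/8 + t**2*cos(4*t**2)/16 - sin(4*t**2)/64 + C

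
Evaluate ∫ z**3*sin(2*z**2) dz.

-z**2*cos(2*z**2)/4 + sin(2*z**2)/8 + C

Let u = z², du = 2z dz; rewrite as (1/2)∫ u^1·sin(2u) du.
Now integrate by parts 1 time.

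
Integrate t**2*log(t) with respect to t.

Use integration by parts with u = log(t), dv = t**2 dt.
Then du = 1/t dt and v = t**3/3.

t**3*log(t)/3 - t**3/9 + C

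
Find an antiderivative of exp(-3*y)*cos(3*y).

Let I denote the integral. Integrate by parts with u = cos(3*y), dv = exp(-3*y) dy, so v = -exp(-3*y)/3: I = -exp(-3*y)*cos(3*y)/3 − ∫ exp(-3*y)*sin(3*y) dy.
Apply parts again with u = sin(3*y), dv = exp(-3*y) dy: ∫ exp(-3*y)*sin(3*y) dy = -exp(-3*y)*sin(3*y)/3 + I. Substituting back brings back I: I = exp(-3*y)*sin(3*y)/3 - exp(-3*y)*cos(3*y)/3 − I.
Solving for I: (1 + 1)·I equals the remaining terms, so I = (1/2)·(exp(-3*y)*sin(3*y)/3 - exp(-3*y)*cos(3*y)/3).

exp(-3*y)*sin(3*y)/6 - exp(-3*y)*cos(3*y)/6 + C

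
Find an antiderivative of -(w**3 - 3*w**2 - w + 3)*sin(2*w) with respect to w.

Use integration by parts with u = w**3 - 3*w**2 - w + 3, dv = -sin(2*w) dw, so v = cos(2*w)/2.
Apply parts 3 times (tabular method): alternate signs, differentiate u down to 0, integrate dv up.

w**3*cos(2*w)/2 - 3*w**2*sin(2*w)/4 - 3*w**2*cos(2*w)/2 + 3*w*sin(2*w)/2 - 5*w*cos(2*w)/4 + 5*sin(2*w)/8 + 9*cos(2*w)/4 + C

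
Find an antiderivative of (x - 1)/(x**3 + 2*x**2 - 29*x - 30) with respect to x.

2*log(x - 5)/33 + log(x + 1)/15 - 7*log(x + 6)/55 + C

Factor the denominator: (x - 5)*(x + 1)*(x + 6).
Partial-fraction decomposition: -7/(55*(x + 6)) + 1/(15*(x + 1)) + 2/(33*(x - 5)).
Integrate each term: A/(x−a) contributes A·log|x−a|.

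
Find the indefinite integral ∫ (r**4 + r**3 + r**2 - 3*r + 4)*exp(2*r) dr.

(4*r**4 - 4*r**3 + 10*r**2 - 22*r + 27)*exp(2*r)/8 + C

Use integration by parts with u = r**4 + r**3 + r**2 - 3*r + 4, dv = exp(2*r) dr, so v = exp(2*r)/2.
Apply parts 4 times (tabular method): alternate signs, differentiate u down to 0, integrate dv up.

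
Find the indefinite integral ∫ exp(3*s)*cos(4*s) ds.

4*exp(3*s)*sin(4*s)/25 + 3*exp(3*s)*cos(4*s)/25 + C

Let I denote the integral. Integrate by parts with u = cos(4*s), dv = exp(3*s) ds, so v = exp(3*s)/3: I = exp(3*s)*cos(4*s)/3 + (4/3)·∫ exp(3*s)*sin(4*s) ds.
Apply parts again with u = sin(4*s), dv = exp(3*s) ds: ∫ exp(3*s)*sin(4*s) ds = exp(3*s)*sin(4*s)/3 − (4/3)·I. Substituting back brings back I: I = 4*exp(3*s)*sin(4*s)/9 + exp(3*s)*cos(4*s)/3 − (16/9)·I.
Solving for I: (1 + 16/9)·I equals the remaining terms, so I = (9/25)·(4*exp(3*s)*sin(4*s)/9 + exp(3*s)*cos(4*s)/3).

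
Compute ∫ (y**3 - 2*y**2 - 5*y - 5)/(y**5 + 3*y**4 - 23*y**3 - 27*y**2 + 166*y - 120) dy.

Factor the denominator: (y - 3)*(y - 2)*(y - 1)*(y + 4)*(y + 5).
Partial-fraction decomposition: -155/(336*(y + 5)) + 27/(70*(y + 4)) - 11/(60*(y - 1)) + 5/(14*(y - 2)) - 11/(112*(y - 3)).
Integrate each term: A/(y−a) contributes A·log|y−a|.

-11*log(y - 3)/112 + 5*log(y - 2)/14 - 11*log(y - 1)/60 + 27*log(y + 4)/70 - 155*log(y + 5)/336 + C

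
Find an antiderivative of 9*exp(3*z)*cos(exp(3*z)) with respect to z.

3*sin(exp(3*z)) + C

Let u = exp(3*z), so du = (3*exp(3*z)) dz.
Rewriting, the integral becomes 3·∫ cos(u) du = 3·sin(u).
Substituting back, u = exp(3*z).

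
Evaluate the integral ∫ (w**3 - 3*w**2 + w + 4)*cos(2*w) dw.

w**3*sin(2*w)/2 - 3*w**2*sin(2*w)/2 + 3*w**2*cos(2*w)/4 - w*sin(2*w)/4 - 3*w*cos(2*w)/2 + 11*sin(2*w)/4 - cos(2*w)/8 + C

Use integration by parts with u = w**3 - 3*w**2 + w + 4, dv = cos(2*w) dw, so v = sin(2*w)/2.
Apply parts 3 times (tabular method): alternate signs, differentiate u down to 0, integrate dv up.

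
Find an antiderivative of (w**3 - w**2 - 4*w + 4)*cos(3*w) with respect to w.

w**3*sin(3*w)/3 - w**2*sin(3*w)/3 + w**2*cos(3*w)/3 - 14*w*sin(3*w)/9 - 2*w*cos(3*w)/9 + 38*sin(3*w)/27 - 14*cos(3*w)/27 + C

Use integration by parts with u = w**3 - w**2 - 4*w + 4, dv = cos(3*w) dw, so v = sin(3*w)/3.
Apply parts 3 times (tabular method): alternate signs, differentiate u down to 0, integrate dv up.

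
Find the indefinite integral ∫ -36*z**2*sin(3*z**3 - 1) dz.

4*cos(3*z**3 - 1) + C

Let u = 3*z**3 - 1, so du = (9*z**2) dz.
Rewriting, the integral becomes -4·∫ sin(u) du = -4·-cos(u).
Substituting back, u = 3*z**3 - 1.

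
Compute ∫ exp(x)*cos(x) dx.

Let I denote the integral. Integrate by parts with u = cos(x), dv = exp(x) dx, so v = exp(x): I = exp(x)*cos(x) + ∫ exp(x)*sin(x) dx.
Apply parts again with u = sin(x), dv = exp(x) dx: ∫ exp(x)*sin(x) dx = exp(x)*sin(x) − I. Substituting back brings back I: I = exp(x)*sin(x) + exp(x)*cos(x) − I.
Solving for I: (1 + 1)·I equals the remaining terms, so I = (1/2)·(exp(x)*sin(x) + exp(x)*cos(x)).

exp(x)*sin(x)/2 + exp(x)*cos(x)/2 + C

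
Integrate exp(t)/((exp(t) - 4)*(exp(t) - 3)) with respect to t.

Let u = e^t, du = e^t dt.
The integral becomes ∫ du/((u-4)(u-3)); decompose into partial fractions.

log(exp(t) - 4) - log(exp(t) - 3) + C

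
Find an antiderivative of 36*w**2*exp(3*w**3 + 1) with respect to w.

Let u = 3*w**3 + 1, so du = (9*w**2) dw.
Rewriting, the integral becomes 4·∫ e^u du = 4·e^u.
Substituting back, u = 3*w**3 + 1.

4*exp(3*w**3 + 1) + C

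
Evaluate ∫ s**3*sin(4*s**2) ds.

Let u = s², du = 2s ds; rewrite as (1/2)∫ u^1·sin(4u) du.
Now integrate by parts 1 time.

-s**2*cos(4*s**2)/8 + sin(4*s**2)/32 + C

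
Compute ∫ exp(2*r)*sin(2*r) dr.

Let I denote the integral. Integrate by parts with u = sin(2*r), dv = exp(2*r) dr, so v = exp(2*r)/2: I = exp(2*r)*sin(2*r)/2 − ∫ exp(2*r)*cos(2*r) dr.
Apply parts again with u = cos(2*r), dv = exp(2*r) dr: ∫ exp(2*r)*cos(2*r) dr = exp(2*r)*cos(2*r)/2 + I. Substituting back brings back I: I = exp(2*r)*sin(2*r)/2 - exp(2*r)*cos(2*r)/2 − I.
Solving for I: (1 + 1)·I equals the remaining terms, so I = (1/2)·(exp(2*r)*sin(2*r)/2 - exp(2*r)*cos(2*r)/2).

exp(2*r)*sin(2*r)/4 - exp(2*r)*cos(2*r)/4 + C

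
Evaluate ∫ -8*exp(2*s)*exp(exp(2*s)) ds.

Let u = exp(2*s), so du = (2*exp(2*s)) ds.
Rewriting, the integral becomes -4·∫ e^u du = -4·e^u.
Substituting back, u = exp(2*s).

-4*exp(exp(2*s)) + C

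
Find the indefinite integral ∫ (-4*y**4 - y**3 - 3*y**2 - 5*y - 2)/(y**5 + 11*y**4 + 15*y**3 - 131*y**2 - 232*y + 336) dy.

-79*log(y - 3)/196 + 3*log(y - 1)/80 + 6899*log(y + 4)/735 - 625*log(y + 7)/48 + 66/(7*y + 28) + C

Factor the denominator: (y - 3)*(y - 1)*(y + 4)**2*(y + 7).
Partial-fraction decomposition: -625/(48*(y + 7)) + 6899/(735*(y + 4)) - 66/(7*(y + 4)**2) + 3/(80*(y - 1)) - 79/(196*(y - 3)).
Integrate each term; A/(y−a) gives A·log|y−a|; A/(y−a)² gives −A/(y−a).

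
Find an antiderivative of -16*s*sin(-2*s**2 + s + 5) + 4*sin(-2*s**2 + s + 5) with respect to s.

Let u = 2*s**2 - s - 5, so du = (4*s - 1) ds.
Rewriting, the integral becomes 4·∫ sin(u) du = 4·-cos(u).
Substituting back, u = 2*s**2 - s - 5.

-4*cos(-2*s**2 + s + 5) + C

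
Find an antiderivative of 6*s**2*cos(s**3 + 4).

Let u = s**3 + 4, so du = (3*s**2) ds.
Rewriting, the integral becomes 2·∫ cos(u) du = 2·sin(u).
Substituting back, u = s**3 + 4.

2*sin(s**3 + 4) + C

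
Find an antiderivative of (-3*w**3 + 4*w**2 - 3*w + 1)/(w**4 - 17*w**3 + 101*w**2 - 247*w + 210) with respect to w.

-853*log(w - 7)/40 + 289*log(w - 5)/12 - 53*log(w - 3)/8 + 13*log(w - 2)/15 + C

Factor the denominator: (w - 7)*(w - 5)*(w - 3)*(w - 2).
Partial-fraction decomposition: 13/(15*(w - 2)) - 53/(8*(w - 3)) + 289/(12*(w - 5)) - 853/(40*(w - 7)).
Integrate each term: A/(w−a) contributes A·log|w−a|.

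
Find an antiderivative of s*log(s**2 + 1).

Let u = s**2 + 1, so du = (2*s) ds.
The integral becomes (1/2)·∫ log(u) du; integrate by parts with u′=log(u), dv′=du.

s**2*log(s**2 + 1)/2 - s**2/2 + log(s**2 + 1)/2 + C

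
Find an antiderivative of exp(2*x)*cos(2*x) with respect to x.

Let I denote the integral. Integrate by parts with u = cos(2*x), dv = exp(2*x) dx, so v = exp(2*x)/2: I = exp(2*x)*cos(2*x)/2 + ∫ exp(2*x)*sin(2*x) dx.
Apply parts again with u = sin(2*x), dv = exp(2*x) dx: ∫ exp(2*x)*sin(2*x) dx = exp(2*x)*sin(2*x)/2 − I. Substituting back brings back I: I = exp(2*x)*sin(2*x)/2 + exp(2*x)*cos(2*x)/2 − I.
Solving for I: (1 + 1)·I equals the remaining terms, so I = (1/2)·(exp(2*x)*sin(2*x)/2 + exp(2*x)*cos(2*x)/2).

exp(2*x)*sin(2*x)/4 + exp(2*x)*cos(2*x)/4 + C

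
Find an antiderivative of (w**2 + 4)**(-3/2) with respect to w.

w/(4*sqrt(w**2 + 4)) + C

Substitute w = 2·tan(θ), so dw = 2·sec(θ)^2 dθ and the radical becomes sqrt(w**2 + 4) = 2·sec(θ) by the Pythagorean identity.
Integrate the resulting trig expression in θ, then back-substitute tan(θ) = w/2, sec(θ) = sqrt(w**2 + 4)/2 (absorbing any constant into C).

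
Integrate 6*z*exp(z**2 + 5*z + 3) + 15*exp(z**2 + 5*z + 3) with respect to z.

3*exp(z**2 + 5*z + 3) + C

Let u = z**2 + 5*z + 3, so du = (2*z + 5) dz.
Rewriting, the integral becomes 3·∫ e^u du = 3·e^u.
Substituting back, u = z**2 + 5*z + 3.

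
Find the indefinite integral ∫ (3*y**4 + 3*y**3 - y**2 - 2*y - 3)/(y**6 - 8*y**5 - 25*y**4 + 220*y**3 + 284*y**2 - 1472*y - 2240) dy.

1361*log(y - 7)/891 - 158*log(y - 5)/63 + 311*log(y - 4)/288 + 179*log(y + 2)/2268 - 565*log(y + 4)/3168 + 1/(36*y + 72) + C

Factor the denominator: (y - 7)*(y - 5)*(y - 4)*(y + 2)**2*(y + 4).
Partial-fraction decomposition: -565/(3168*(y + 4)) + 179/(2268*(y + 2)) - 1/(36*(y + 2)**2) + 311/(288*(y - 4)) - 158/(63*(y - 5)) + 1361/(891*(y - 7)).
Integrate each term; A/(y−a) gives A·log|y−a|; A/(y−a)² gives −A/(y−a).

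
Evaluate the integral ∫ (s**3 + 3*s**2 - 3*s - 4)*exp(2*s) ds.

(4*s**3 + 6*s**2 - 18*s - 7)*exp(2*s)/8 + C

Use integration by parts with u = s**3 + 3*s**2 - 3*s - 4, dv = exp(2*s) ds, so v = exp(2*s)/2.
Apply parts 3 times (tabular method): alternate signs, differentiate u down to 0, integrate dv up.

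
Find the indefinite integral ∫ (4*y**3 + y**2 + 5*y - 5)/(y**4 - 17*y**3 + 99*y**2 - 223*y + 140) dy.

1451*log(y - 7)/36 - 545*log(y - 5)/8 + 287*log(y - 4)/9 - 5*log(y - 1)/72 + C

Factor the denominator: (y - 7)*(y - 5)*(y - 4)*(y - 1).
Partial-fraction decomposition: -5/(72*(y - 1)) + 287/(9*(y - 4)) - 545/(8*(y - 5)) + 1451/(36*(y - 7)).
Integrate each term: A/(y−a) contributes A·log|y−a|.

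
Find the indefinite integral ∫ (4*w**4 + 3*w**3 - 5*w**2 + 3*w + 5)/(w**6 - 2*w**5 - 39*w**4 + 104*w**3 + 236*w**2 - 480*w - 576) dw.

-8401*log(w - 4)/4500 + 187*log(w - 3)/90 + log(w + 1)/250 + 19*log(w + 2)/720 - 4343*log(w + 6)/18000 - 1153/(300*w - 1200) + C

Factor the denominator: (w - 4)**2*(w - 3)*(w + 1)*(w + 2)*(w + 6).
Partial-fraction decomposition: -4343/(18000*(w + 6)) + 19/(720*(w + 2)) + 1/(250*(w + 1)) + 187/(90*(w - 3)) - 8401/(4500*(w - 4)) + 1153/(300*(w - 4)**2).
Integrate each term; A/(w−a) gives A·log|w−a|; A/(w−a)² gives −A/(w−a).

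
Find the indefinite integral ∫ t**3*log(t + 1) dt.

t**4*log(t + 1)/4 - t**4/16 + t**3/12 - t**2/8 + t/4 - log(t + 1)/4 + C

Use integration by parts with u = log(t + 1), dv = t**3 dt.
Then du = 1/(t + 1) dt and v = t**4/4.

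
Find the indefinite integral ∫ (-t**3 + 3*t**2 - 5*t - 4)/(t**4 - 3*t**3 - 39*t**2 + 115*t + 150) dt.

Factor the denominator: (t - 5)**2*(t + 1)*(t + 6).
Partial-fraction decomposition: -70/(121*(t + 6)) + 1/(36*(t + 1)) - 1957/(4356*(t - 5)) - 79/(66*(t - 5)**2).
Integrate each term; A/(t−a) gives A·log|t−a|; A/(t−a)² gives −A/(t−a).

-1957*log(t - 5)/4356 + log(t + 1)/36 - 70*log(t + 6)/121 + 79/(66*t - 330) + C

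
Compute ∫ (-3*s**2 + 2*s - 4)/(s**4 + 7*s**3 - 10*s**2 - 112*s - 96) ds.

-11*log(s - 4)/100 + 3*log(s + 1)/25 - 5*log(s + 4)/4 + 31*log(s + 6)/25 + C

Factor the denominator: (s - 4)*(s + 1)*(s + 4)*(s + 6).
Partial-fraction decomposition: 31/(25*(s + 6)) - 5/(4*(s + 4)) + 3/(25*(s + 1)) - 11/(100*(s - 4)).
Integrate each term: A/(s−a) contributes A·log|s−a|.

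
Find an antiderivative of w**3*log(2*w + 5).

Use integration by parts with u = log(2*w + 5), dv = w**3 dw.
Then du = 2/(2*w + 5) dw and v = w**4/4.

w**4*log(2*w + 5)/4 - w**4/16 + 5*w**3/24 - 25*w**2/32 + 125*w/32 - 625*log(2*w + 5)/64 + C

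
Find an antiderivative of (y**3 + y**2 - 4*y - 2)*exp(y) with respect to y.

Use integration by parts with u = y**3 + y**2 - 4*y - 2, dv = exp(y) dy, so v = exp(y).
Apply parts 3 times (tabular method): alternate signs, differentiate u down to 0, integrate dv up.

(y**3 - 2*y**2 - 2)*exp(y) + C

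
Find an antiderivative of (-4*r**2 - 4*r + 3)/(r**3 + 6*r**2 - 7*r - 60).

Factor the denominator: (r - 3)*(r + 4)*(r + 5).
Partial-fraction decomposition: -77/(8*(r + 5)) + 45/(7*(r + 4)) - 45/(56*(r - 3)).
Integrate each term: A/(r−a) contributes A·log|r−a|.

-45*log(r - 3)/56 + 45*log(r + 4)/7 - 77*log(r + 5)/8 + C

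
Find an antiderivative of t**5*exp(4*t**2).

Let u = t², du = 2t dt; rewrite as (1/2)∫ u^2·exp(4u) du.
Now integrate by parts 2 times.

(8*t**4 - 4*t**2 + 1)*exp(4*t**2)/64 + C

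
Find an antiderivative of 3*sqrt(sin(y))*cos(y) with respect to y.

Let u = sin(y), so du = (cos(y)) dy.
Rewriting, the integral becomes 3·∫ √u du = 3·(2/3)u^(3/2).
Substituting back, u = sin(y).

2*sin(y)**(3/2) + C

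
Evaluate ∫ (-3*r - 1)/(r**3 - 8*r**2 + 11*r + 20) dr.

-8*log(r - 5)/3 + 13*log(r - 4)/5 + log(r + 1)/15 + C

Factor the denominator: (r - 5)*(r - 4)*(r + 1).
Partial-fraction decomposition: 1/(15*(r + 1)) + 13/(5*(r - 4)) - 8/(3*(r - 5)).
Integrate each term: A/(r−a) contributes A·log|r−a|.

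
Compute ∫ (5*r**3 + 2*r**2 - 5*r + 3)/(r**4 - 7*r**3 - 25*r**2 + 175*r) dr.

Factor the denominator: r*(r - 7)*(r - 5)*(r + 5).
Partial-fraction decomposition: 547/(600*(r + 5)) - 653/(100*(r - 5)) + 1781/(168*(r - 7)) + 3/(175*r).
Integrate each term: A/(r−a) contributes A·log|r−a|.

3*log(r)/175 + 1781*log(r - 7)/168 - 653*log(r - 5)/100 + 547*log(r + 5)/600 + C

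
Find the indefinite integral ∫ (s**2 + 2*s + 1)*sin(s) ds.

-s**2*cos(s) + 2*s*sin(s) - 2*s*cos(s) + 2*sin(s) + cos(s) + C

Use integration by parts with u = s**2 + 2*s + 1, dv = sin(s) ds, so v = -cos(s).
Apply parts 2 times (tabular method): alternate signs, differentiate u down to 0, integrate dv up.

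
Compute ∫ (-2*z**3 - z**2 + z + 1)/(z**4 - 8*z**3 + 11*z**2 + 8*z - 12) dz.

-461*log(z - 6)/140 + 17*log(z - 2)/12 - log(z - 1)/10 - log(z + 1)/42 + C

Factor the denominator: (z - 6)*(z - 2)*(z - 1)*(z + 1).
Partial-fraction decomposition: -1/(42*(z + 1)) - 1/(10*(z - 1)) + 17/(12*(z - 2)) - 461/(140*(z - 6)).
Integrate each term: A/(z−a) contributes A·log|z−a|.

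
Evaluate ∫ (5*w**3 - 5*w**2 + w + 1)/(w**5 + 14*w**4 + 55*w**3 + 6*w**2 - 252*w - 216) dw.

23*log(w - 2)/960 + log(w + 1)/15 - 91*log(w + 3)/45 + 5563*log(w + 6)/2880 - 253/(24*w + 144) + C

Factor the denominator: (w - 2)*(w + 1)*(w + 3)*(w + 6)**2.
Partial-fraction decomposition: 5563/(2880*(w + 6)) + 253/(24*(w + 6)**2) - 91/(45*(w + 3)) + 1/(15*(w + 1)) + 23/(960*(w - 2)).
Integrate each term; A/(w−a) gives A·log|w−a|; A/(w−a)² gives −A/(w−a).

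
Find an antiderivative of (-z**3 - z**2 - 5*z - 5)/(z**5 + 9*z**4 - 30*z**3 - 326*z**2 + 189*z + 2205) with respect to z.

-5*log(z - 5)/64 + 7*log(z - 3)/150 + 7*log(z + 3)/192 - log(z + 7)/200 + 27/(40*z + 280) + C

Factor the denominator: (z - 5)*(z - 3)*(z + 3)*(z + 7)**2.
Partial-fraction decomposition: -1/(200*(z + 7)) - 27/(40*(z + 7)**2) + 7/(192*(z + 3)) + 7/(150*(z - 3)) - 5/(64*(z - 5)).
Integrate each term; A/(z−a) gives A·log|z−a|; A/(z−a)² gives −A/(z−a).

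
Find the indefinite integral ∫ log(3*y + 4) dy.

Use integration by parts with u = log(3*y + 4), dv = dy.
Then du = 3/(3*y + 4) dy and v = y.

y*log(3*y + 4) - y + 4*log(3*y + 4)/3 + C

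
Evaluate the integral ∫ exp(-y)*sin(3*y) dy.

Let I denote the integral. Integrate by parts with u = sin(3*y), dv = exp(-y) dy, so v = -exp(-y): I = -exp(-y)*sin(3*y) + 3·∫ exp(-y)*cos(3*y) dy.
Apply parts again with u = cos(3*y), dv = exp(-y) dy: ∫ exp(-y)*cos(3*y) dy = -exp(-y)*cos(3*y) − 3·I. Substituting back brings back I: I = -exp(-y)*sin(3*y) - 3*exp(-y)*cos(3*y) − 9·I.
Solving for I: (1 + 9)·I equals the remaining terms, so I = (1/10)·(-exp(-y)*sin(3*y) - 3*exp(-y)*cos(3*y)).

-exp(-y)*sin(3*y)/10 - 3*exp(-y)*cos(3*y)/10 + C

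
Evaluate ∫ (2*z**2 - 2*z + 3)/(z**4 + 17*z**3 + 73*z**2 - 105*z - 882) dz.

log(z - 3)/60 - 29*log(z + 6)/3 + 193*log(z + 7)/20 - 23/(2*z + 14) + C

Factor the denominator: (z - 3)*(z + 6)*(z + 7)**2.
Partial-fraction decomposition: 193/(20*(z + 7)) + 23/(2*(z + 7)**2) - 29/(3*(z + 6)) + 1/(60*(z - 3)).
Integrate each term; A/(z−a) gives A·log|z−a|; A/(z−a)² gives −A/(z−a).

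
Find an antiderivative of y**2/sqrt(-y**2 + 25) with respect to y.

Substitute y = 5·sin(θ), so dy = 5·cos(θ) dθ and the radical becomes sqrt(-y**2 + 25) = 5·cos(θ) by the Pythagorean identity.
Integrate the resulting trig expression in θ, then back-substitute θ = asin(y/5), sin(θ) = y/5, cos(θ) = sqrt(-y**2 + 25)/5 (absorbing any constant into C).

-y*sqrt(-y**2 + 25)/2 + 25*asin(y/5)/2 + C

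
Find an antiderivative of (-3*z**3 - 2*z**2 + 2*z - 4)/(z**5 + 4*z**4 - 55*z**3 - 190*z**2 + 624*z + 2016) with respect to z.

-178*log(z - 6)/585 + 5*log(z - 4)/28 + 53*log(z + 3)/252 - 37*log(z + 4)/60 + 83*log(z + 7)/156 + C

Factor the denominator: (z - 6)*(z - 4)*(z + 3)*(z + 4)*(z + 7).
Partial-fraction decomposition: 83/(156*(z + 7)) - 37/(60*(z + 4)) + 53/(252*(z + 3)) + 5/(28*(z - 4)) - 178/(585*(z - 6)).
Integrate each term: A/(z−a) contributes A·log|z−a|.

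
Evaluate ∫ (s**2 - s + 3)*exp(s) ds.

(s**2 - 3*s + 6)*exp(s) + C

Use integration by parts with u = s**2 - s + 3, dv = exp(s) ds, so v = exp(s).
Apply parts 2 times (tabular method): alternate signs, differentiate u down to 0, integrate dv up.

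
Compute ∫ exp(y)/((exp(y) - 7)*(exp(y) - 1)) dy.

Let u = e^y, du = e^y dy.
The integral becomes ∫ du/((u-1)(u-7)); decompose into partial fractions.

log(exp(y) - 7)/6 - log(exp(y) - 1)/6 + C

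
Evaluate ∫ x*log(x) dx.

x**2*log(x)/2 - x**2/4 + C

Use integration by parts with u = log(x), dv = x dx.
Then du = 1/x dx and v = x**2/2.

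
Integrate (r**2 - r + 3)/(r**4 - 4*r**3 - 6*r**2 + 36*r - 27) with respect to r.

Factor the denominator: (r - 3)**2*(r - 1)*(r + 3).
Partial-fraction decomposition: -5/(48*(r + 3)) + 3/(16*(r - 1)) - 1/(12*(r - 3)) + 3/(4*(r - 3)**2).
Integrate each term; A/(r−a) gives A·log|r−a|; A/(r−a)² gives −A/(r−a).

-log(r - 3)/12 + 3*log(r - 1)/16 - 5*log(r + 3)/48 - 3/(4*r - 12) + C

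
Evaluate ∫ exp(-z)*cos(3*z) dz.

Let I denote the integral. Integrate by parts with u = cos(3*z), dv = exp(-z) dz, so v = -exp(-z): I = -exp(-z)*cos(3*z) − 3·∫ exp(-z)*sin(3*z) dz.
Apply parts again with u = sin(3*z), dv = exp(-z) dz: ∫ exp(-z)*sin(3*z) dz = -exp(-z)*sin(3*z) + 3·I. Substituting back brings back I: I = 3*exp(-z)*sin(3*z) - exp(-z)*cos(3*z) − 9·I.
Solving for I: (1 + 9)·I equals the remaining terms, so I = (1/10)·(3*exp(-z)*sin(3*z) - exp(-z)*cos(3*z)).

3*exp(-z)*sin(3*z)/10 - exp(-z)*cos(3*z)/10 + C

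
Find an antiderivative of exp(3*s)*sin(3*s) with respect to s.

Let I denote the integral. Integrate by parts with u = sin(3*s), dv = exp(3*s) ds, so v = exp(3*s)/3: I = exp(3*s)*sin(3*s)/3 − ∫ exp(3*s)*cos(3*s) ds.
Apply parts again with u = cos(3*s), dv = exp(3*s) ds: ∫ exp(3*s)*cos(3*s) ds = exp(3*s)*cos(3*s)/3 + I. Substituting back brings back I: I = exp(3*s)*sin(3*s)/3 - exp(3*s)*cos(3*s)/3 − I.
Solving for I: (1 + 1)·I equals the remaining terms, so I = (1/2)·(exp(3*s)*sin(3*s)/3 - exp(3*s)*cos(3*s)/3).

exp(3*s)*sin(3*s)/6 - exp(3*s)*cos(3*s)/6 + C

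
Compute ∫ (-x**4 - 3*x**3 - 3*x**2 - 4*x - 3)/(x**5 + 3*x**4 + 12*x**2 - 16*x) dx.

3*log(x)/16 - 14*log(x - 1)/25 - 99*log(x + 4)/400 - 19*log(x**2 + 4)/100 - 43*atan(x/2)/200 + C

Factor the denominator: x*(x - 1)*(x + 4)*(x**2 + 4).
Partial-fraction decomposition: -(38*x + 43)/(100*(x**2 + 4)) - 99/(400*(x + 4)) - 14/(25*(x - 1)) + 3/(16*x).
Integrate each term; A/(x−a) gives A·log|x−a|; the (Bx+D)/(x²+p²) term gives a log and an atan.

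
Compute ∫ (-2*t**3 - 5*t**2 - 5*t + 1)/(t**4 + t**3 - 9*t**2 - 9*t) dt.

-log(t)/9 - 113*log(t - 3)/72 + 3*log(t + 1)/8 - 25*log(t + 3)/36 + C

Factor the denominator: t*(t - 3)*(t + 1)*(t + 3).
Partial-fraction decomposition: -25/(36*(t + 3)) + 3/(8*(t + 1)) - 113/(72*(t - 3)) - 1/(9*t).
Integrate each term: A/(t−a) contributes A·log|t−a|.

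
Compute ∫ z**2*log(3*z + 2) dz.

Use integration by parts with u = log(3*z + 2), dv = z**2 dz.
Then du = 3/(3*z + 2) dz and v = z**3/3.

z**3*log(3*z + 2)/3 - z**3/9 + z**2/9 - 4*z/27 + 8*log(3*z + 2)/81 + C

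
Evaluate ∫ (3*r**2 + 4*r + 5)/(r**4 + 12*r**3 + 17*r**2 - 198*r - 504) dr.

69*log(r - 4)/770 - 5*log(r + 3)/21 + 89*log(r + 6)/30 - 31*log(r + 7)/11 + C

Factor the denominator: (r - 4)*(r + 3)*(r + 6)*(r + 7).
Partial-fraction decomposition: -31/(11*(r + 7)) + 89/(30*(r + 6)) - 5/(21*(r + 3)) + 69/(770*(r - 4)).
Integrate each term: A/(r−a) contributes A·log|r−a|.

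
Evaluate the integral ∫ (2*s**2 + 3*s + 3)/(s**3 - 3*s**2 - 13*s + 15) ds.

17*log(s - 5)/8 - log(s - 1)/2 + 3*log(s + 3)/8 + C

Factor the denominator: (s - 5)*(s - 1)*(s + 3).
Partial-fraction decomposition: 3/(8*(s + 3)) - 1/(2*(s - 1)) + 17/(8*(s - 5)).
Integrate each term: A/(s−a) contributes A·log|s−a|.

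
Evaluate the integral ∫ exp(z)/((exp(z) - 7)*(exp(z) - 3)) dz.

log(exp(z) - 7)/4 - log(exp(z) - 3)/4 + C

Let u = e^z, du = e^z dz.
The integral becomes ∫ du/((u-7)(u-3)); decompose into partial fractions.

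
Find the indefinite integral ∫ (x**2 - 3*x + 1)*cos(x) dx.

x**2*sin(x) - 3*x*sin(x) + 2*x*cos(x) - sin(x) - 3*cos(x) + C

Use integration by parts with u = x**2 - 3*x + 1, dv = cos(x) dx, so v = sin(x).
Apply parts 2 times (tabular method): alternate signs, differentiate u down to 0, integrate dv up.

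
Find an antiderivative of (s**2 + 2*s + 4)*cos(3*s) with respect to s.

s**2*sin(3*s)/3 + 2*s*sin(3*s)/3 + 2*s*cos(3*s)/9 + 34*sin(3*s)/27 + 2*cos(3*s)/9 + C

Use integration by parts with u = s**2 + 2*s + 4, dv = cos(3*s) ds, so v = sin(3*s)/3.
Apply parts 2 times (tabular method): alternate signs, differentiate u down to 0, integrate dv up.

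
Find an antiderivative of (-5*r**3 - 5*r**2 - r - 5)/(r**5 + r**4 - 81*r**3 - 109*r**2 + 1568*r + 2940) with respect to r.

Factor the denominator: (r - 7)*(r - 6)*(r + 2)*(r + 5)*(r + 7).
Partial-fraction decomposition: 368/(455*(r + 7)) - 125/(198*(r + 5)) + 17/(1080*(r + 2)) + 1271/(1144*(r - 6)) - 493/(378*(r - 7)).
Integrate each term: A/(r−a) contributes A·log|r−a|.

-493*log(r - 7)/378 + 1271*log(r - 6)/1144 + 17*log(r + 2)/1080 - 125*log(r + 5)/198 + 368*log(r + 7)/455 + C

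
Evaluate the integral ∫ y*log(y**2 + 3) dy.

y**2*log(y**2 + 3)/2 - y**2/2 + 3*log(y**2 + 3)/2 + C

Let u = y**2 + 3, so du = (2*y) dy.
The integral becomes (1/2)·∫ log(u) du; integrate by parts with u′=log(u), dv′=du.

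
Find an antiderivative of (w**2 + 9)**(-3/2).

Substitute w = 3·tan(θ), so dw = 3·sec(θ)^2 dθ and the radical becomes sqrt(w**2 + 9) = 3·sec(θ) by the Pythagorean identity.
Integrate the resulting trig expression in θ, then back-substitute tan(θ) = w/3, sec(θ) = sqrt(w**2 + 9)/3 (absorbing any constant into C).

w/(9*sqrt(w**2 + 9)) + C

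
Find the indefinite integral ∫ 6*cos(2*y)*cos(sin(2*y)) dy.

3*sin(sin(2*y)) + C

Let u = sin(2*y), so du = (2*cos(2*y)) dy.
Rewriting, the integral becomes 3·∫ cos(u) du = 3·sin(u).
Substituting back, u = sin(2*y).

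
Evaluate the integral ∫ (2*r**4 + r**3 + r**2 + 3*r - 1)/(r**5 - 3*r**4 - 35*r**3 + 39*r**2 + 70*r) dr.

Factor the denominator: r*(r - 7)*(r - 2)*(r + 1)*(r + 5).
Partial-fraction decomposition: 27/(40*(r + 5)) + 1/(48*(r + 1)) - 7/(30*(r - 2)) + 869/(560*(r - 7)) - 1/(70*r).
Integrate each term: A/(r−a) contributes A·log|r−a|.

-log(r)/70 + 869*log(r - 7)/560 - 7*log(r - 2)/30 + log(r + 1)/48 + 27*log(r + 5)/40 + C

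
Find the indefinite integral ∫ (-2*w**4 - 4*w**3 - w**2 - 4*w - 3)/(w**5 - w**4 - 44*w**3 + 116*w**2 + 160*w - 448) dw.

-323*log(w - 4)/396 - 79*log(w - 2)/144 - log(w + 2)/720 - 314*log(w + 7)/495 + 73/(12*w - 48) + C

Factor the denominator: (w - 4)**2*(w - 2)*(w + 2)*(w + 7).
Partial-fraction decomposition: -314/(495*(w + 7)) - 1/(720*(w + 2)) - 79/(144*(w - 2)) - 323/(396*(w - 4)) - 73/(12*(w - 4)**2).
Integrate each term; A/(w−a) gives A·log|w−a|; A/(w−a)² gives −A/(w−a).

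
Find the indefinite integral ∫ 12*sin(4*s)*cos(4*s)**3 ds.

Let u = cos(4*s), so du = (-4*sin(4*s)) ds.
Rewriting, the integral becomes -3·∫ u^3 du = -3·u^4/4.
Substituting back, u = cos(4*s).

-3*cos(4*s)**4/4 + C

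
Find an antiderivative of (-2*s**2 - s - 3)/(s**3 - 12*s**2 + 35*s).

-3*log(s)/35 - 54*log(s - 7)/7 + 29*log(s - 5)/5 + C

Factor the denominator: s*(s - 7)*(s - 5).
Partial-fraction decomposition: 29/(5*(s - 5)) - 54/(7*(s - 7)) - 3/(35*s).
Integrate each term: A/(s−a) contributes A·log|s−a|.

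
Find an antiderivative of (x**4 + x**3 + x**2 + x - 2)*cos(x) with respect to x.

x**4*sin(x) + x**3*sin(x) + 4*x**3*cos(x) - 11*x**2*sin(x) + 3*x**2*cos(x) - 5*x*sin(x) - 22*x*cos(x) + 20*sin(x) - 5*cos(x) + C

Use integration by parts with u = x**4 + x**3 + x**2 + x - 2, dv = cos(x) dx, so v = sin(x).
Apply parts 4 times (tabular method): alternate signs, differentiate u down to 0, integrate dv up.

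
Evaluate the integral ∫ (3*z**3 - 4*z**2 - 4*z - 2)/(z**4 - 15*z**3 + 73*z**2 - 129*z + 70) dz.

Factor the denominator: (z - 7)*(z - 5)*(z - 2)*(z - 1).
Partial-fraction decomposition: 7/(24*(z - 1)) - 2/(15*(z - 2)) - 253/(24*(z - 5)) + 803/(60*(z - 7)).
Integrate each term: A/(z−a) contributes A·log|z−a|.

803*log(z - 7)/60 - 253*log(z - 5)/24 - 2*log(z - 2)/15 + 7*log(z - 1)/24 + C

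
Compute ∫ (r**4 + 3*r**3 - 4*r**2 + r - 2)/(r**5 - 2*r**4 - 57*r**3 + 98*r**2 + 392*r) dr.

-log(r)/196 + 3239*log(r - 7)/2646 - 193*log(r - 4)/396 + 7*log(r + 2)/135 + 1167*log(r + 7)/5390 + C

Factor the denominator: r*(r - 7)*(r - 4)*(r + 2)*(r + 7).
Partial-fraction decomposition: 1167/(5390*(r + 7)) + 7/(135*(r + 2)) - 193/(396*(r - 4)) + 3239/(2646*(r - 7)) - 1/(196*r).
Integrate each term: A/(r−a) contributes A·log|r−a|.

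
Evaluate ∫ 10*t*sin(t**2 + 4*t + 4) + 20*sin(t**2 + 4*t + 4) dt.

Let u = t**2 + 4*t + 4, so du = (2*t + 4) dt.
Rewriting, the integral becomes 5·∫ sin(u) du = 5·-cos(u).
Substituting back, u = t**2 + 4*t + 4.

-5*cos(t**2 + 4*t + 4) + C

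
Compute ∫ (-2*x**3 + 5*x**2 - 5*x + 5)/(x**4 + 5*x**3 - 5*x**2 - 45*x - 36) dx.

Factor the denominator: (x - 3)*(x + 1)*(x + 3)*(x + 4).
Partial-fraction decomposition: -233/(21*(x + 4)) + 119/(12*(x + 3)) - 17/(24*(x + 1)) - 19/(168*(x - 3)).
Integrate each term: A/(x−a) contributes A·log|x−a|.

-19*log(x - 3)/168 - 17*log(x + 1)/24 + 119*log(x + 3)/12 - 233*log(x + 4)/21 + C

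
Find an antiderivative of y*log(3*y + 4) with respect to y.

Use integration by parts with u = log(3*y + 4), dv = y dy.
Then du = 3/(3*y + 4) dy and v = y**2/2.

y**2*log(3*y + 4)/2 - y**2/4 + 2*y/3 - 8*log(3*y + 4)/9 + C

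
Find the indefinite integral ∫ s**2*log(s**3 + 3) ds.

Let u = s**3 + 3, so du = (3*s**2) ds.
The integral becomes (1/3)·∫ log(u) du; integrate by parts with u′=log(u), dv′=du.

s**3*log(s**3 + 3)/3 - s**3/3 + log(s**3 + 3) + C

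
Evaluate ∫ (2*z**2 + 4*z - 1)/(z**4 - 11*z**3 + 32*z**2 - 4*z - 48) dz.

Factor the denominator: (z - 6)*(z - 4)*(z - 2)*(z + 1).
Partial-fraction decomposition: 1/(35*(z + 1)) + 5/(8*(z - 2)) - 47/(20*(z - 4)) + 95/(56*(z - 6)).
Integrate each term: A/(z−a) contributes A·log|z−a|.

95*log(z - 6)/56 - 47*log(z - 4)/20 + 5*log(z - 2)/8 + log(z + 1)/35 + C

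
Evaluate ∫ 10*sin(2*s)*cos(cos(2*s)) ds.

-5*sin(cos(2*s)) + C

Let u = cos(2*s), so du = (-2*sin(2*s)) ds.
Rewriting, the integral becomes -5·∫ cos(u) du = -5·sin(u).
Substituting back, u = cos(2*s).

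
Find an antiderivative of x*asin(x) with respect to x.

Use integration by parts with u = arcsin(x), dv = x dx.
Then du = 1/sqrt(-x**2 + 1) dx.

x**2*asin(x)/2 + x*sqrt(-x**2 + 1)/4 - asin(x)/4 + C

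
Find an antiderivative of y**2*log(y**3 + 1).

Let u = y**3 + 1, so du = (3*y**2) dy.
The integral becomes (1/3)·∫ log(u) du; integrate by parts with u′=log(u), dv′=du.

y**3*log(y**3 + 1)/3 - y**3/3 + log(y**3 + 1)/3 + C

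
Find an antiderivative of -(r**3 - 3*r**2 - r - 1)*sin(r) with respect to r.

Use integration by parts with u = r**3 - 3*r**2 - r - 1, dv = -sin(r) dr, so v = cos(r).
Apply parts 3 times (tabular method): alternate signs, differentiate u down to 0, integrate dv up.

r**3*cos(r) - 3*r**2*sin(r) - 3*r**2*cos(r) + 6*r*sin(r) - 7*r*cos(r) + 7*sin(r) + 5*cos(r) + C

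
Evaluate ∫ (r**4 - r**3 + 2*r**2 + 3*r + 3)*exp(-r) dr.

Use integration by parts with u = r**4 - r**3 + 2*r**2 + 3*r + 3, dv = exp(-r) dr, so v = -exp(-r).
Apply parts 4 times (tabular method): alternate signs, differentiate u down to 0, integrate dv up.

(-r**4 - 3*r**3 - 11*r**2 - 25*r - 28)*exp(-r) + C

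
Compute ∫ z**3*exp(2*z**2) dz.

(2*z**2 - 1)*exp(2*z**2)/8 + C

Let u = z², du = 2z dz; rewrite as (1/2)∫ u^1·exp(2u) du.
Now integrate by parts 1 time.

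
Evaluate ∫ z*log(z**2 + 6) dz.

Let u = z**2 + 6, so du = (2*z) dz.
The integral becomes (1/2)·∫ log(u) du; integrate by parts with u′=log(u), dv′=du.

z**2*log(z**2 + 6)/2 - z**2/2 + 3*log(z**2 + 6) + C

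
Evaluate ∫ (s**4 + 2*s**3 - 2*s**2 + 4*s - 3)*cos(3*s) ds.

s**4*sin(3*s)/3 + 2*s**3*sin(3*s)/3 + 4*s**3*cos(3*s)/9 - 10*s**2*sin(3*s)/9 + 2*s**2*cos(3*s)/3 + 8*s*sin(3*s)/9 - 20*s*cos(3*s)/27 - 61*sin(3*s)/81 + 8*cos(3*s)/27 + C

Use integration by parts with u = s**4 + 2*s**3 - 2*s**2 + 4*s - 3, dv = cos(3*s) ds, so v = sin(3*s)/3.
Apply parts 4 times (tabular method): alternate signs, differentiate u down to 0, integrate dv up.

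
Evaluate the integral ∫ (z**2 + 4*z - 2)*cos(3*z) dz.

Use integration by parts with u = z**2 + 4*z - 2, dv = cos(3*z) dz, so v = sin(3*z)/3.
Apply parts 2 times (tabular method): alternate signs, differentiate u down to 0, integrate dv up.

z**2*sin(3*z)/3 + 4*z*sin(3*z)/3 + 2*z*cos(3*z)/9 - 20*sin(3*z)/27 + 4*cos(3*z)/9 + C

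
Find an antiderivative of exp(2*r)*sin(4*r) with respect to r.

exp(2*r)*sin(4*r)/10 - exp(2*r)*cos(4*r)/5 + C

Let I denote the integral. Integrate by parts with u = sin(4*r), dv = exp(2*r) dr, so v = exp(2*r)/2: I = exp(2*r)*sin(4*r)/2 − 2·∫ exp(2*r)*cos(4*r) dr.
Apply parts again with u = cos(4*r), dv = exp(2*r) dr: ∫ exp(2*r)*cos(4*r) dr = exp(2*r)*cos(4*r)/2 + 2·I. Substituting back brings back I: I = exp(2*r)*sin(4*r)/2 - exp(2*r)*cos(4*r) − 4·I.
Solving for I: (1 + 4)·I equals the remaining terms, so I = (1/5)·(exp(2*r)*sin(4*r)/2 - exp(2*r)*cos(4*r)).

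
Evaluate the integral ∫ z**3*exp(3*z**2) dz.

Let u = z², du = 2z dz; rewrite as (1/2)∫ u^1·exp(3u) du.
Now integrate by parts 1 time.

(3*z**2 - 1)*exp(3*z**2)/18 + C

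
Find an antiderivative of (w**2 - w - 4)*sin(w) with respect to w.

-w**2*cos(w) + 2*w*sin(w) + w*cos(w) - sin(w) + 6*cos(w) + C

Use integration by parts with u = w**2 - w - 4, dv = sin(w) dw, so v = -cos(w).
Apply parts 2 times (tabular method): alternate signs, differentiate u down to 0, integrate dv up.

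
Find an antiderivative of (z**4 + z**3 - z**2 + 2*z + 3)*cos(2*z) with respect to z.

z**4*sin(2*z)/2 + z**3*sin(2*z)/2 + z**3*cos(2*z) - 2*z**2*sin(2*z) + 3*z**2*cos(2*z)/4 + z*sin(2*z)/4 - 2*z*cos(2*z) + 5*sin(2*z)/2 + cos(2*z)/8 + C

Use integration by parts with u = z**4 + z**3 - z**2 + 2*z + 3, dv = cos(2*z) dz, so v = sin(2*z)/2.
Apply parts 4 times (tabular method): alternate signs, differentiate u down to 0, integrate dv up.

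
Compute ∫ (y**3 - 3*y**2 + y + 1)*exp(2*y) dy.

Use integration by parts with u = y**3 - 3*y**2 + y + 1, dv = exp(2*y) dy, so v = exp(2*y)/2.
Apply parts 3 times (tabular method): alternate signs, differentiate u down to 0, integrate dv up.

(4*y**3 - 18*y**2 + 22*y - 7)*exp(2*y)/8 + C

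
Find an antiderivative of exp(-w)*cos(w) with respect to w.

Let I denote the integral. Integrate by parts with u = cos(w), dv = exp(-w) dw, so v = -exp(-w): I = -exp(-w)*cos(w) − ∫ exp(-w)*sin(w) dw.
Apply parts again with u = sin(w), dv = exp(-w) dw: ∫ exp(-w)*sin(w) dw = -exp(-w)*sin(w) + I. Substituting back brings back I: I = exp(-w)*sin(w) - exp(-w)*cos(w) − I.
Solving for I: (1 + 1)·I equals the remaining terms, so I = (1/2)·(exp(-w)*sin(w) - exp(-w)*cos(w)).

exp(-w)*sin(w)/2 - exp(-w)*cos(w)/2 + C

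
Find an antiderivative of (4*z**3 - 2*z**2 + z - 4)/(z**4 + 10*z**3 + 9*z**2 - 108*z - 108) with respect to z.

Factor the denominator: (z - 3)*(z + 1)*(z + 6)**2.
Partial-fraction decomposition: 7321/(2025*(z + 6)) - 946/(45*(z + 6)**2) + 11/(100*(z + 1)) + 89/(324*(z - 3)).
Integrate each term; A/(z−a) gives A·log|z−a|; A/(z−a)² gives −A/(z−a).

89*log(z - 3)/324 + 11*log(z + 1)/100 + 7321*log(z + 6)/2025 + 946/(45*z + 270) + C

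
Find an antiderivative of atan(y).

y*atan(y) - log(y**2 + 1)/2 + C

Use integration by parts with u = arctan(y), dv = dy.
Then du = 1/(y**2 + 1) dy.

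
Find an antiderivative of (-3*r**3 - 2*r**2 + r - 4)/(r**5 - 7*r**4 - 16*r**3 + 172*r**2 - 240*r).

log(r)/60 - 359*log(r - 6)/264 + 14*log(r - 4)/9 - 17*log(r - 2)/56 + 316*log(r + 5)/3465 + C

Factor the denominator: r*(r - 6)*(r - 4)*(r - 2)*(r + 5).
Partial-fraction decomposition: 316/(3465*(r + 5)) - 17/(56*(r - 2)) + 14/(9*(r - 4)) - 359/(264*(r - 6)) + 1/(60*r).
Integrate each term: A/(r−a) contributes A·log|r−a|.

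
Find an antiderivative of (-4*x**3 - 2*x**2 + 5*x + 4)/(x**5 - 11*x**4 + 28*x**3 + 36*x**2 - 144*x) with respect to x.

Factor the denominator: x*(x - 6)*(x - 4)*(x - 3)*(x + 2).
Partial-fraction decomposition: 3/(80*(x + 2)) - 107/(45*(x - 3)) + 11/(2*(x - 4)) - 451/(144*(x - 6)) - 1/(36*x).
Integrate each term: A/(x−a) contributes A·log|x−a|.

-log(x)/36 - 451*log(x - 6)/144 + 11*log(x - 4)/2 - 107*log(x - 3)/45 + 3*log(x + 2)/80 + C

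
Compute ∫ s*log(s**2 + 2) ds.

s**2*log(s**2 + 2)/2 - s**2/2 + log(s**2 + 2) + C

Let u = s**2 + 2, so du = (2*s) ds.
The integral becomes (1/2)·∫ log(u) du; integrate by parts with u′=log(u), dv′=du.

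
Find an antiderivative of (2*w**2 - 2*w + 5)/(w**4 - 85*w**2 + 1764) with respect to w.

89*log(w - 7)/182 - 5*log(w - 6)/12 + 89*log(w + 6)/156 - 9*log(w + 7)/14 + C

Factor the denominator: (w - 7)*(w - 6)*(w + 6)*(w + 7).
Partial-fraction decomposition: -9/(14*(w + 7)) + 89/(156*(w + 6)) - 5/(12*(w - 6)) + 89/(182*(w - 7)).
Integrate each term: A/(w−a) contributes A·log|w−a|.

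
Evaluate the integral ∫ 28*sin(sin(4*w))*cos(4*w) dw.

Let u = sin(4*w), so du = (4*cos(4*w)) dw.
Rewriting, the integral becomes 7·∫ sin(u) du = 7·-cos(u).
Substituting back, u = sin(4*w).

-7*cos(sin(4*w)) + C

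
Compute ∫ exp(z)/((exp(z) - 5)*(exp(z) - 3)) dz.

log(exp(z) - 5)/2 - log(exp(z) - 3)/2 + C

Let u = e^z, du = e^z dz.
The integral becomes ∫ du/((u-3)(u-5)); decompose into partial fractions.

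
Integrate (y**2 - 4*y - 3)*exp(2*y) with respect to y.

(2*y**2 - 10*y - 1)*exp(2*y)/4 + C

Use integration by parts with u = y**2 - 4*y - 3, dv = exp(2*y) dy, so v = exp(2*y)/2.
Apply parts 2 times (tabular method): alternate signs, differentiate u down to 0, integrate dv up.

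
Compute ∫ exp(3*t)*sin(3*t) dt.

exp(3*t)*sin(3*t)/6 - exp(3*t)*cos(3*t)/6 + C

Let I denote the integral. Integrate by parts with u = sin(3*t), dv = exp(3*t) dt, so v = exp(3*t)/3: I = exp(3*t)*sin(3*t)/3 − ∫ exp(3*t)*cos(3*t) dt.
Apply parts again with u = cos(3*t), dv = exp(3*t) dt: ∫ exp(3*t)*cos(3*t) dt = exp(3*t)*cos(3*t)/3 + I. Substituting back brings back I: I = exp(3*t)*sin(3*t)/3 - exp(3*t)*cos(3*t)/3 − I.
Solving for I: (1 + 1)·I equals the remaining terms, so I = (1/2)·(exp(3*t)*sin(3*t)/3 - exp(3*t)*cos(3*t)/3).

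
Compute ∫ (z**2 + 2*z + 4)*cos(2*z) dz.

z**2*sin(2*z)/2 + z*sin(2*z) + z*cos(2*z)/2 + 7*sin(2*z)/4 + cos(2*z)/2 + C

Use integration by parts with u = z**2 + 2*z + 4, dv = cos(2*z) dz, so v = sin(2*z)/2.
Apply parts 2 times (tabular method): alternate signs, differentiate u down to 0, integrate dv up.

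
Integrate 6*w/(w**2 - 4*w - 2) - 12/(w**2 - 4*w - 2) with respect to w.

3*log(w**2 - 4*w - 2) + C

Let u = w**2 - 4*w - 2, so du = (2*w - 4) dw.
Rewriting, the integral becomes 3·∫ 1/u du = 3·log(u).
Substituting back, u = w**2 - 4*w - 2.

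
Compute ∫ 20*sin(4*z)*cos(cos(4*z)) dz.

Let u = cos(4*z), so du = (-4*sin(4*z)) dz.
Rewriting, the integral becomes -5·∫ cos(u) du = -5·sin(u).
Substituting back, u = cos(4*z).

-5*sin(cos(4*z)) + C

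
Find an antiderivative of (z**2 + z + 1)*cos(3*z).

z**2*sin(3*z)/3 + z*sin(3*z)/3 + 2*z*cos(3*z)/9 + 7*sin(3*z)/27 + cos(3*z)/9 + C

Use integration by parts with u = z**2 + z + 1, dv = cos(3*z) dz, so v = sin(3*z)/3.
Apply parts 2 times (tabular method): alternate signs, differentiate u down to 0, integrate dv up.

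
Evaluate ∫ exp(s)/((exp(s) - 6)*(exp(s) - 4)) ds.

Let u = e^s, du = e^s ds.
The integral becomes ∫ du/((u-6)(u-4)); decompose into partial fractions.

log(exp(s) - 6)/2 - log(exp(s) - 4)/2 + C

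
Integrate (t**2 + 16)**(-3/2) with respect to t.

Substitute t = 4·tan(θ), so dt = 4·sec(θ)^2 dθ and the radical becomes sqrt(t**2 + 16) = 4·sec(θ) by the Pythagorean identity.
Integrate the resulting trig expression in θ, then back-substitute tan(θ) = t/4, sec(θ) = sqrt(t**2 + 16)/4 (absorbing any constant into C).

t/(16*sqrt(t**2 + 16)) + C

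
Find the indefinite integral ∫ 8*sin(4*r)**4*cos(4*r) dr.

Let u = sin(4*r), so du = (4*cos(4*r)) dr.
Rewriting, the integral becomes 2·∫ u^4 du = 2·u^5/5.
Substituting back, u = sin(4*r).

2*sin(4*r)**5/5 + C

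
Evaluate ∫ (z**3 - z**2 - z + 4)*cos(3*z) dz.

Use integration by parts with u = z**3 - z**2 - z + 4, dv = cos(3*z) dz, so v = sin(3*z)/3.
Apply parts 3 times (tabular method): alternate signs, differentiate u down to 0, integrate dv up.

z**3*sin(3*z)/3 - z**2*sin(3*z)/3 + z**2*cos(3*z)/3 - 5*z*sin(3*z)/9 - 2*z*cos(3*z)/9 + 38*sin(3*z)/27 - 5*cos(3*z)/27 + C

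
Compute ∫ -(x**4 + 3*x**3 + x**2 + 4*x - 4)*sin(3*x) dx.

x**4*cos(3*x)/3 - 4*x**3*sin(3*x)/9 + x**3*cos(3*x) - x**2*sin(3*x) - x**2*cos(3*x)/9 + 2*x*sin(3*x)/27 + 2*x*cos(3*x)/3 - 2*sin(3*x)/9 - 106*cos(3*x)/81 + C

Use integration by parts with u = x**4 + 3*x**3 + x**2 + 4*x - 4, dv = -sin(3*x) dx, so v = cos(3*x)/3.
Apply parts 4 times (tabular method): alternate signs, differentiate u down to 0, integrate dv up.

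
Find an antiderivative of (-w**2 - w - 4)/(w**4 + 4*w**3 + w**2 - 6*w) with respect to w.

2*log(w)/3 - log(w - 1)/2 - log(w + 2) + 5*log(w + 3)/6 + C

Factor the denominator: w*(w - 1)*(w + 2)*(w + 3).
Partial-fraction decomposition: 5/(6*(w + 3)) - 1/(w + 2) - 1/(2*(w - 1)) + 2/(3*w).
Integrate each term: A/(w−a) contributes A·log|w−a|.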